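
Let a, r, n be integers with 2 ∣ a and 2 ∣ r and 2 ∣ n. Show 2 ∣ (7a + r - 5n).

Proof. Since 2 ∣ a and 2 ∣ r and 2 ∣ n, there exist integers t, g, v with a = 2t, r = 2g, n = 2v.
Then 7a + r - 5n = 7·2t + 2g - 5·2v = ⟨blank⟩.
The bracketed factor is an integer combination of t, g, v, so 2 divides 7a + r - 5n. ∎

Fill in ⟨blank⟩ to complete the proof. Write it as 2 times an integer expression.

Each term has a factor of 2: 7·2t + 2g - 5·2v = 2·(g + 7t - 5v).
Since g + 7t - 5v is an integer, 2 ∣ (7a + r - 5n).

2(g + 7t - 5v)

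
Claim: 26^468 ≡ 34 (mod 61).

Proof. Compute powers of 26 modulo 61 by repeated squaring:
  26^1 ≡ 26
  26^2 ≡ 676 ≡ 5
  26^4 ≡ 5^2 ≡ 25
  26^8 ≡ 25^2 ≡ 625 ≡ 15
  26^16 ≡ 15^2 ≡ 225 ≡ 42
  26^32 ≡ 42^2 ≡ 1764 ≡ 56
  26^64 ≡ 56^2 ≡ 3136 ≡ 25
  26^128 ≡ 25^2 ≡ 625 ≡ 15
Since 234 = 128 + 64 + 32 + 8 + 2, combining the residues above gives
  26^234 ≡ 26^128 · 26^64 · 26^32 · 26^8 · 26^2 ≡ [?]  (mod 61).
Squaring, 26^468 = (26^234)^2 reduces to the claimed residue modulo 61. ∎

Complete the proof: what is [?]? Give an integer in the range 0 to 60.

41

26^128 · 26^64 · 26^32 · 26^8 · 26^2 ≡ 15 · 25 · 56 · 15 · 5 = 1575000.
1575000 mod 61 = 41, so 26^234 ≡ 41 (mod 61).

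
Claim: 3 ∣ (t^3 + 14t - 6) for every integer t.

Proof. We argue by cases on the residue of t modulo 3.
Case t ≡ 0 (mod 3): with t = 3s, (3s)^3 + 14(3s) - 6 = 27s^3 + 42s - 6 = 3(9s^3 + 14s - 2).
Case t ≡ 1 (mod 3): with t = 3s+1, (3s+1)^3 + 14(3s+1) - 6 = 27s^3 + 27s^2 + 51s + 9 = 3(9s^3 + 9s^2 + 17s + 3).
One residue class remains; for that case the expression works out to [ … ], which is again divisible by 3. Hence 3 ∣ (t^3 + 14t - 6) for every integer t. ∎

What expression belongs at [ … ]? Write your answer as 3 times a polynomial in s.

3(9s^3 + 18s^2 + 26s + 10)

The residues treated are {0, 1}, so the missing case is t ≡ 2 (mod 3); write t = 3s+2.
Then (3s+2)^3 + 14(3s+2) - 6 = 27s^3 + 54s^2 + 78s + 30 = 3(9s^3 + 18s^2 + 26s + 10).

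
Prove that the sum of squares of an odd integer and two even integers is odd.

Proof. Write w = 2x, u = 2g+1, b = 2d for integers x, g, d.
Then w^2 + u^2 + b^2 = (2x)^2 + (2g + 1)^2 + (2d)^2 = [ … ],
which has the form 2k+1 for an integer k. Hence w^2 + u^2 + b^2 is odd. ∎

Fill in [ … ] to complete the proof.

Expanding: (2x)^2 + (2g + 1)^2 + (2d)^2 = 4d^2 + 4g^2 + 4g + 4x^2 + 1.
Every term except the constant is even, so this is 2(2d^2 + 2g^2 + 2g + 2x^2) + 1,
and 2d^2 + 2g^2 + 2g + 2x^2 ∈ ℤ gives the required form.

2(2d^2 + 2g^2 + 2g + 2x^2) + 1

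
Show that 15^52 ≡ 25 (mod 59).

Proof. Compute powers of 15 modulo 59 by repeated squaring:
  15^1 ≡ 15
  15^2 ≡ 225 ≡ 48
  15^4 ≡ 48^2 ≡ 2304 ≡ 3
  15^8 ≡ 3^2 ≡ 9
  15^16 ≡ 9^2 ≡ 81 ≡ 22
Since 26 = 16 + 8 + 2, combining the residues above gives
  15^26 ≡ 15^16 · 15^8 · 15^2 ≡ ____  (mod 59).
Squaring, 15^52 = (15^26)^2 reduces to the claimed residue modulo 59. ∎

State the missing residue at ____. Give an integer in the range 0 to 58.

Multiply the listed residues: 22 · 9 · 48 = 198 → 9504.
Reducing modulo 59: 9504 = 161·59 + 5, so 15^26 ≡ 5.

5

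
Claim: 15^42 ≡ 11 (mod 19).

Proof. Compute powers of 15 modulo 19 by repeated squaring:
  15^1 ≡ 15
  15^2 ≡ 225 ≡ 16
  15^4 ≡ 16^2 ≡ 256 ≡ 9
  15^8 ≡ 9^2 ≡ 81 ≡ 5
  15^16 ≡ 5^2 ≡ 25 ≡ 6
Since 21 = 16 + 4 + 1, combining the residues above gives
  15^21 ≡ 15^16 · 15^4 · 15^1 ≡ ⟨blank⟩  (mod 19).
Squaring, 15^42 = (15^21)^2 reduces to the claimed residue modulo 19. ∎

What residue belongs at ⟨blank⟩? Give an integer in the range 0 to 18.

15^16 · 15^4 · 15^1 ≡ 6 · 9 · 15 = 810.
810 mod 19 = 12, so 15^21 ≡ 12 (mod 19).

12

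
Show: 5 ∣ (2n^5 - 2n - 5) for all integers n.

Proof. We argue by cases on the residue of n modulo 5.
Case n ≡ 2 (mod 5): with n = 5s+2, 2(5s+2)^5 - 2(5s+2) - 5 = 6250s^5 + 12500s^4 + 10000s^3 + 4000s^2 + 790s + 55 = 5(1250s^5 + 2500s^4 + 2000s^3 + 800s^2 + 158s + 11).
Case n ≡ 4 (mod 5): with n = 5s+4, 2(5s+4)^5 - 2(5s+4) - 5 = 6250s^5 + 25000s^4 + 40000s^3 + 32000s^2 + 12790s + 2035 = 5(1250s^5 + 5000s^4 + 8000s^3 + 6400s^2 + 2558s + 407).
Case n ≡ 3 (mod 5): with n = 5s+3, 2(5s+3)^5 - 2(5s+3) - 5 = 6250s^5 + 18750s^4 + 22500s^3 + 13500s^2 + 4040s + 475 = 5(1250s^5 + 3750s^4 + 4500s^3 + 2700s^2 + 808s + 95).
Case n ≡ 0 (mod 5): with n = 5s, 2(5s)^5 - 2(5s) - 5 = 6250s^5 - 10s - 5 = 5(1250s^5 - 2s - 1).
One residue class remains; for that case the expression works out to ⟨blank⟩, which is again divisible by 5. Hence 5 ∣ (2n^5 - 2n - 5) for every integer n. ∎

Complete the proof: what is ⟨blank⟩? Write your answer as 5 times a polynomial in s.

5(1250s^5 + 1250s^4 + 500s^3 + 100s^2 + 8s - 1)

Only n ≡ 1 (mod 5) is unaccounted for. Put n = 5s+1:
2(5s+1)^5 - 2(5s+1) - 5 expands to 6250s^5 + 6250s^4 + 2500s^3 + 500s^2 + 40s - 5,
and factoring out 5 leaves 5(1250s^5 + 1250s^4 + 500s^3 + 100s^2 + 8s - 1).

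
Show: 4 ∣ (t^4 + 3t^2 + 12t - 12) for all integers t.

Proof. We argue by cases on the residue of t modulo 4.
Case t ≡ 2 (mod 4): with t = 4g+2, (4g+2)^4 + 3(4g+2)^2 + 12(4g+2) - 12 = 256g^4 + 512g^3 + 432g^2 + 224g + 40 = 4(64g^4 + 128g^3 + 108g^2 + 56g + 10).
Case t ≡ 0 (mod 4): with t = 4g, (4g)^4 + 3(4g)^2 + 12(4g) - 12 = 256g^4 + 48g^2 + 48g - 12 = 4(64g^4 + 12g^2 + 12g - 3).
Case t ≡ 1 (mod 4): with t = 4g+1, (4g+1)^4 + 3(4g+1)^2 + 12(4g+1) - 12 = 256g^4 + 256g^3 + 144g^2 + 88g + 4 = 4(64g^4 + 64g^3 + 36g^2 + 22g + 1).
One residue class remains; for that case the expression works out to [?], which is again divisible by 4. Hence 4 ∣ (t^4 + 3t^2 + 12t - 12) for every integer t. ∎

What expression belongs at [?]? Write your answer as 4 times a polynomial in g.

4(64g^4 + 192g^3 + 228g^2 + 138g + 33)

The residues treated are {2, 0, 1}, so the missing case is t ≡ 3 (mod 4); write t = 4g+3.
Then (4g+3)^4 + 3(4g+3)^2 + 12(4g+3) - 12 = 256g^4 + 768g^3 + 912g^2 + 552g + 132 = 4(64g^4 + 192g^3 + 228g^2 + 138g + 33).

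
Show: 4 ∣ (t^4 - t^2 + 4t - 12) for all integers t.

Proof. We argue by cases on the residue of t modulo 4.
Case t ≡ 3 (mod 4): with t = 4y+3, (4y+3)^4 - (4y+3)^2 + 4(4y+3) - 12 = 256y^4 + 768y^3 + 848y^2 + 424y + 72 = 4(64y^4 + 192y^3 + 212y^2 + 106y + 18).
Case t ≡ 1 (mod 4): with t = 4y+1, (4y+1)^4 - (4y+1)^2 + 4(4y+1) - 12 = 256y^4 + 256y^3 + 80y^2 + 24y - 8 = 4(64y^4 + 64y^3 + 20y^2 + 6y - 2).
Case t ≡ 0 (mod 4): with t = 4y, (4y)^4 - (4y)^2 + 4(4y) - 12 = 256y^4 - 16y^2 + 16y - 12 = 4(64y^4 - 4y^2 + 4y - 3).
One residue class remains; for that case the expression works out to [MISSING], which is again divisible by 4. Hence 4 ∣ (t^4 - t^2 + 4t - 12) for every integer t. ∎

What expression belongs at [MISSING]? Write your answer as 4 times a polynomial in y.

4(64y^4 + 128y^3 + 92y^2 + 32y + 2)

Only t ≡ 2 (mod 4) is unaccounted for. Put t = 4y+2:
(4y+2)^4 - (4y+2)^2 + 4(4y+2) - 12 expands to 256y^4 + 512y^3 + 368y^2 + 128y + 8,
and factoring out 4 leaves 4(64y^4 + 128y^3 + 92y^2 + 32y + 2).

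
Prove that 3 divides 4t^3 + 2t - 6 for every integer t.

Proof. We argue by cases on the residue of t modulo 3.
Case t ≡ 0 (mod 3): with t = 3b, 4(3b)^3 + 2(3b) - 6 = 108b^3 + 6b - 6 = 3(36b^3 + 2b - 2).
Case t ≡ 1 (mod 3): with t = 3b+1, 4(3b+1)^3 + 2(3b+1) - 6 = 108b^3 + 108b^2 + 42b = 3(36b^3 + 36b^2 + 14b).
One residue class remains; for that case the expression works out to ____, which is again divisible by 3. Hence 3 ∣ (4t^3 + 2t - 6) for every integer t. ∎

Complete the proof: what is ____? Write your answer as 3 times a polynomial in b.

3(36b^3 + 72b^2 + 50b + 10)

The residues treated are {0, 1}, so the missing case is t ≡ 2 (mod 3); write t = 3b+2.
Then 4(3b+2)^3 + 2(3b+2) - 6 = 108b^3 + 216b^2 + 150b + 30 = 3(36b^3 + 72b^2 + 50b + 10).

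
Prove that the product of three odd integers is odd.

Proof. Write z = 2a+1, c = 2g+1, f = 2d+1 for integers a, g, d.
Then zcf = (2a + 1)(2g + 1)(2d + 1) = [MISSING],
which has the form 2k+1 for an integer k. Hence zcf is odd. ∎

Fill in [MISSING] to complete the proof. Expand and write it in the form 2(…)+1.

Expanding: (2a + 1)(2g + 1)(2d + 1) = 8adg + 4ad + 4ag + 2a + 4dg + 2d + 2g + 1.
Every term except the constant is even, so this is 2(4adg + 2ad + 2ag + a + 2dg + d + g) + 1,
and 4adg + 2ad + 2ag + a + 2dg + d + g ∈ ℤ gives the required form.

2(4adg + 2ad + 2ag + a + 2dg + d + g) + 1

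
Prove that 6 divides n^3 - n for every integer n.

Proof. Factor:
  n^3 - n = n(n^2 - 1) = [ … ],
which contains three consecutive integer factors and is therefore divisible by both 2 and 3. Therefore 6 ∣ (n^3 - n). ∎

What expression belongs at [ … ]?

n(n^2 - 1) = n(n - 1)(n + 1) = (n - 1)n(n + 1).
These three factors are consecutive integers, so their product is divisible by 6.

(n - 1)n(n + 1)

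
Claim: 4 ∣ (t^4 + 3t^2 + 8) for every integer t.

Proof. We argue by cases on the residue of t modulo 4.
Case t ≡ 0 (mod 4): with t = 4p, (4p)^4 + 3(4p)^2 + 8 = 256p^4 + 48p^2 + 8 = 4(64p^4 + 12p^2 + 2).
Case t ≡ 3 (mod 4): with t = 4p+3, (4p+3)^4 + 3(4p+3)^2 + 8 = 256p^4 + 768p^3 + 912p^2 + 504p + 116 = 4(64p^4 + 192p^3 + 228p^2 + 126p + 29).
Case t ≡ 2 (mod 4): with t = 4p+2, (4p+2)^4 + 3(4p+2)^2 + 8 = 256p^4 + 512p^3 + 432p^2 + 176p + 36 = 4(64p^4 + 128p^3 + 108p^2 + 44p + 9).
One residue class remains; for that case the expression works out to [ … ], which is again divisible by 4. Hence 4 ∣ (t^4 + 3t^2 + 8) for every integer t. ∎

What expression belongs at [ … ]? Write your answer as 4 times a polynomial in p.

Only t ≡ 1 (mod 4) is unaccounted for. Put t = 4p+1:
(4p+1)^4 + 3(4p+1)^2 + 8 expands to 256p^4 + 256p^3 + 144p^2 + 40p + 12,
and factoring out 4 leaves 4(64p^4 + 64p^3 + 36p^2 + 10p + 3).

4(64p^4 + 64p^3 + 36p^2 + 10p + 3)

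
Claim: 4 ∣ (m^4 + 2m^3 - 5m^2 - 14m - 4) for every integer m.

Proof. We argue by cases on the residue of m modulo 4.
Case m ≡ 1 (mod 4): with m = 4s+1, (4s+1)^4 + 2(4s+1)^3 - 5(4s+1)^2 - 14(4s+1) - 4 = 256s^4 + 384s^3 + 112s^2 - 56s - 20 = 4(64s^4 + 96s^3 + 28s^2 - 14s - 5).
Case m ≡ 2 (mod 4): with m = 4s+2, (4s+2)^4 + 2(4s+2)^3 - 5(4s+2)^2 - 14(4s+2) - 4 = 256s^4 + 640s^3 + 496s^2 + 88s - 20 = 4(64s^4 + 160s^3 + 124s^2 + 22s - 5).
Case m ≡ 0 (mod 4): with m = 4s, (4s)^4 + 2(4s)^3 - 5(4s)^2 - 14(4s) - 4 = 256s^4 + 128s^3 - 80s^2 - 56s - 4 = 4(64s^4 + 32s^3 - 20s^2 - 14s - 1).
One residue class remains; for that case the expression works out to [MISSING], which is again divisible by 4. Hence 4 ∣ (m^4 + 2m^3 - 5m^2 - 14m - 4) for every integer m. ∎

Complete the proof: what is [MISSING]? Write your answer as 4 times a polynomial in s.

4(64s^4 + 224s^3 + 268s^2 + 118s + 11)

The residues treated are {1, 2, 0}, so the missing case is m ≡ 3 (mod 4); write m = 4s+3.
Then (4s+3)^4 + 2(4s+3)^3 - 5(4s+3)^2 - 14(4s+3) - 4 = 256s^4 + 896s^3 + 1072s^2 + 472s + 44 = 4(64s^4 + 224s^3 + 268s^2 + 118s + 11).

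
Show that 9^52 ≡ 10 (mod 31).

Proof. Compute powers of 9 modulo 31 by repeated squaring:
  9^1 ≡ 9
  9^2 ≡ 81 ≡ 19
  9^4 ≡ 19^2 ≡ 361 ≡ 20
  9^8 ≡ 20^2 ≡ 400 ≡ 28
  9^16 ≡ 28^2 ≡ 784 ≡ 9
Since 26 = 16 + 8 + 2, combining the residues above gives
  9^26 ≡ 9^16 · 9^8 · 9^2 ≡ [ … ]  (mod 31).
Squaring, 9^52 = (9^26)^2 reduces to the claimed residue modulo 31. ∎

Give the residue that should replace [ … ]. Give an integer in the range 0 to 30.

14

9^16 · 9^8 · 9^2 ≡ 9 · 28 · 19 = 4788.
4788 mod 31 = 14, so 9^26 ≡ 14 (mod 31).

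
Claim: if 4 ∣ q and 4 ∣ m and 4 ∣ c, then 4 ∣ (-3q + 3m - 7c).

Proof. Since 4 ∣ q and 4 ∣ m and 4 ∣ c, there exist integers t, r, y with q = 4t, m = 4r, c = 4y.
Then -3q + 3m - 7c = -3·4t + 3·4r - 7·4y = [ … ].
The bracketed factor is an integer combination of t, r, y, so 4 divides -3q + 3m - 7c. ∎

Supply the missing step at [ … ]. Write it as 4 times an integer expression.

4(3r - 3t - 7y)

Each term has a factor of 4: -3·4t + 3·4r - 7·4y = 4·(3r - 3t - 7y).
Since 3r - 3t - 7y is an integer, 4 ∣ (-3q + 3m - 7c).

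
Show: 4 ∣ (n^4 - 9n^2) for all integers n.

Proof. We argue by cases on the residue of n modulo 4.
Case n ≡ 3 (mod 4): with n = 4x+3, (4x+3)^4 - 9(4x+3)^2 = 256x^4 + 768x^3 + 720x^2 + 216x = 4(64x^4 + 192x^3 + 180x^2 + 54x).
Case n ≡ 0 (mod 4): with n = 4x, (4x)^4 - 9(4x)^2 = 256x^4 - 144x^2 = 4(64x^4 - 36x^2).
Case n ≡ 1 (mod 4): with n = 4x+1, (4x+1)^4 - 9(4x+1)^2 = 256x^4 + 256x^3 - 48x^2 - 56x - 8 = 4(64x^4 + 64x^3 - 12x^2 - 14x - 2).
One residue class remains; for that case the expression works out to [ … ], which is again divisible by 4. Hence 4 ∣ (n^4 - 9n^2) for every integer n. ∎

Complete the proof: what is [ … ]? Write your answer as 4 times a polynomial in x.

The residues treated are {3, 0, 1}, so the missing case is n ≡ 2 (mod 4); write n = 4x+2.
Then (4x+2)^4 - 9(4x+2)^2 = 256x^4 + 512x^3 + 240x^2 - 16x - 20 = 4(64x^4 + 128x^3 + 60x^2 - 4x - 5).

4(64x^4 + 128x^3 + 60x^2 - 4x - 5)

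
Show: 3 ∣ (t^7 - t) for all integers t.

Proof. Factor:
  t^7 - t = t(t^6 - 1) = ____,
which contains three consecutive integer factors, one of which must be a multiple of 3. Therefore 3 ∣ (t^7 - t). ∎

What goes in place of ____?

(t - 1)t(t + 1)(t^4 + t^2 + 1)

t^6 - 1 = (t^2 - 1)(t^4 + t^2 + 1), and t^2 - 1 = (t-1)(t+1).
So t(t^6 - 1) = (t - 1)t(t + 1)(t^4 + t^2 + 1).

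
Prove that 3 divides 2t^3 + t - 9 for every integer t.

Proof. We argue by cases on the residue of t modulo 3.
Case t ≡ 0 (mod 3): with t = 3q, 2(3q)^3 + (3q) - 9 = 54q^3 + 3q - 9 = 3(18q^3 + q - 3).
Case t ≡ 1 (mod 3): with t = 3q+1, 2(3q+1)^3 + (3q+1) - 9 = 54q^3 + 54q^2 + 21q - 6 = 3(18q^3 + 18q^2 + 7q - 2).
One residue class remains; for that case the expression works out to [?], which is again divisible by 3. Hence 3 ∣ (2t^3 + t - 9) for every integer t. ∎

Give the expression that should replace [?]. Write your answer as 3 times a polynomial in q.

3(18q^3 + 36q^2 + 25q + 3)

Only t ≡ 2 (mod 3) is unaccounted for. Put t = 3q+2:
2(3q+2)^3 + (3q+2) - 9 expands to 54q^3 + 108q^2 + 75q + 9,
and factoring out 3 leaves 3(18q^3 + 36q^2 + 25q + 3).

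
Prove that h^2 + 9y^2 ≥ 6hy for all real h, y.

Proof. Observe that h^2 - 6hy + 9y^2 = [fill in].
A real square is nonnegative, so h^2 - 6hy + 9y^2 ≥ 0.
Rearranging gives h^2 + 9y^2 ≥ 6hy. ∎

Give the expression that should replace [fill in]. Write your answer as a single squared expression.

(h - 3y)^2

h^2 - 6hy + 9y^2 is a perfect-square trinomial: the outer terms are (h)^2 and (3y)^2, and the cross term is -2·h·3y.
So h^2 - 6hy + 9y^2 = (h - 3y)^2 ≥ 0.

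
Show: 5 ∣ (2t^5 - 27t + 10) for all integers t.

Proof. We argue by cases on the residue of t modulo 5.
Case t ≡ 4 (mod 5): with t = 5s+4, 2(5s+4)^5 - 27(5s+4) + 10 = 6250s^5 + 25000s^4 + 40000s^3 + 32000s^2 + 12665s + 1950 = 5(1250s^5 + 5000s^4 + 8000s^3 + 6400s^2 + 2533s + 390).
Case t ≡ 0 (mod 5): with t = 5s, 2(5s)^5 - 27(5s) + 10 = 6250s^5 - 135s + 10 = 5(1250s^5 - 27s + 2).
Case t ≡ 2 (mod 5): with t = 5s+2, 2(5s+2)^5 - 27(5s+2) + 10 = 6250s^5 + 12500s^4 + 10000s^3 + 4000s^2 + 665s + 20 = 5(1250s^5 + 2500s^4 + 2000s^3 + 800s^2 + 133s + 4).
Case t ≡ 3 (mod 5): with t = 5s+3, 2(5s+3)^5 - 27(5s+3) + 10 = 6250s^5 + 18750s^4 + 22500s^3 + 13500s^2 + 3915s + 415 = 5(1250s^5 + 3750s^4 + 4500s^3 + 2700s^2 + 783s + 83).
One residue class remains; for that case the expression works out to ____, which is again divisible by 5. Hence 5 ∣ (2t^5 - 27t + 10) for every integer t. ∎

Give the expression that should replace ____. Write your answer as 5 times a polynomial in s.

The residues treated are {4, 0, 2, 3}, so the missing case is t ≡ 1 (mod 5); write t = 5s+1.
Then 2(5s+1)^5 - 27(5s+1) + 10 = 6250s^5 + 6250s^4 + 2500s^3 + 500s^2 - 85s - 15 = 5(1250s^5 + 1250s^4 + 500s^3 + 100s^2 - 17s - 3).

5(1250s^5 + 1250s^4 + 500s^3 + 100s^2 - 17s - 3)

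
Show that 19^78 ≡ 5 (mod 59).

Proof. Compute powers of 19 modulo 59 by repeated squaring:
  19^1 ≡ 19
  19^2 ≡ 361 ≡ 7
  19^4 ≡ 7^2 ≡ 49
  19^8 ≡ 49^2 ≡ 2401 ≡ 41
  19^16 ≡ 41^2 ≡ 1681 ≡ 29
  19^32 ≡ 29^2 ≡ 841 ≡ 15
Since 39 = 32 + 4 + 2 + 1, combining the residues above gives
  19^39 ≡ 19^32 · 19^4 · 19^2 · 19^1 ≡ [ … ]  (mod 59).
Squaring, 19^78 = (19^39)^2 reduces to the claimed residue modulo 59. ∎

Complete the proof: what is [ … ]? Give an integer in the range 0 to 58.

51

19^32 · 19^4 · 19^2 · 19^1 ≡ 15 · 49 · 7 · 19 = 97755.
97755 mod 59 = 51, so 19^39 ≡ 51 (mod 59).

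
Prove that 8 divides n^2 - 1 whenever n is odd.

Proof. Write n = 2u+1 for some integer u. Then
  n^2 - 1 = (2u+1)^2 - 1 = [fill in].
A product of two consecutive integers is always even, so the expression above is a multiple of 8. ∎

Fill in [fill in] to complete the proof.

4u(u + 1)

(2u+1)^2 - 1 = 4u^2 + 4u + 1 - 1 = 4u^2 + 4u = 4u(u+1).
Since u and u+1 are consecutive, u(u+1) is even, and 4·(even) is a multiple of 8.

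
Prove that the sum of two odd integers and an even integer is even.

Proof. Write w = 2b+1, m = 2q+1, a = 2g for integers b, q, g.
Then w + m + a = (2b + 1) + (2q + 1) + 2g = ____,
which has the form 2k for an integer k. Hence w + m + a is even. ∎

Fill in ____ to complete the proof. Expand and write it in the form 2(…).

(2b + 1) + (2q + 1) + 2g = 2b + 2g + 2q + 2
= 2(b + g + q + 1).
Since b + g + q + 1 is an integer, the sum is of the form 2k for an integer k.

2(b + g + q + 1)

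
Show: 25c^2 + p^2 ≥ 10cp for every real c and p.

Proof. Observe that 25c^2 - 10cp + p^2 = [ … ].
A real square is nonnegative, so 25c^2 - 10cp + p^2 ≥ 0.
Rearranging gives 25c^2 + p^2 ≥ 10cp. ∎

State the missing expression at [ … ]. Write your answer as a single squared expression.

(5c - p)^2

25c^2 - 10cp + p^2 is a perfect-square trinomial: the outer terms are (5c)^2 and (p)^2, and the cross term is -2·5c·p.
So 25c^2 - 10cp + p^2 = (5c - p)^2 ≥ 0.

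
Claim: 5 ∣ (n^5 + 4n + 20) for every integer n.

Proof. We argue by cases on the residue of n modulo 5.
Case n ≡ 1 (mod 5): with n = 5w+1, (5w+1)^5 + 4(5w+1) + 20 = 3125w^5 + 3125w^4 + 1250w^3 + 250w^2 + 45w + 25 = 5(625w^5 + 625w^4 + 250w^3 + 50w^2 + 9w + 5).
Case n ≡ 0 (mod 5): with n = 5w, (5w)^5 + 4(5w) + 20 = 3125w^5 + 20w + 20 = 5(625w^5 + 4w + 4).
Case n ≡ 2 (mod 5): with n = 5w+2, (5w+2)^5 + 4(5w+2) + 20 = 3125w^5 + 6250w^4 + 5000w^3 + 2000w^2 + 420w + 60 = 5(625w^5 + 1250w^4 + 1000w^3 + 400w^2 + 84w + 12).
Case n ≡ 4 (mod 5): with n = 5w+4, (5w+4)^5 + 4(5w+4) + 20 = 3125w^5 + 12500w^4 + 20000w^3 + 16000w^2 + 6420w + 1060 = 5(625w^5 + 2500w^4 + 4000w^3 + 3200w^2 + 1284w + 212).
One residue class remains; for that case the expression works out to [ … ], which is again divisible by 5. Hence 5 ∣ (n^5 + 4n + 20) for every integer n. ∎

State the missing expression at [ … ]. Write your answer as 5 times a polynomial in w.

5(625w^5 + 1875w^4 + 2250w^3 + 1350w^2 + 409w + 55)

Only n ≡ 3 (mod 5) is unaccounted for. Put n = 5w+3:
(5w+3)^5 + 4(5w+3) + 20 expands to 3125w^5 + 9375w^4 + 11250w^3 + 6750w^2 + 2045w + 275,
and factoring out 5 leaves 5(625w^5 + 1875w^4 + 2250w^3 + 1350w^2 + 409w + 55).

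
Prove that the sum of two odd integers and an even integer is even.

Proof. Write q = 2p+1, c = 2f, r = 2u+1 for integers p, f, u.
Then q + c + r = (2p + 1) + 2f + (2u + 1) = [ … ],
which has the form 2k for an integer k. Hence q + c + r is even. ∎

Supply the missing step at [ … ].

Expanding: (2p + 1) + 2f + (2u + 1) = 2f + 2p + 2u + 2.
Every term is even; pulling out the factor of 2 gives 2(f + p + u + 1).

2(f + p + u + 1)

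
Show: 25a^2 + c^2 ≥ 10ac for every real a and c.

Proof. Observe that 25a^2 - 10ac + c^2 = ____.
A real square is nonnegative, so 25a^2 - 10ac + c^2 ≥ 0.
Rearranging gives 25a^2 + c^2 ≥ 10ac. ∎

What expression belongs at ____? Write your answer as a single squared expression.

25a^2 - 10ac + c^2 is a perfect-square trinomial: the outer terms are (5a)^2 and (c)^2, and the cross term is -2·5a·c.
So 25a^2 - 10ac + c^2 = (5a - c)^2 ≥ 0.

(5a - c)^2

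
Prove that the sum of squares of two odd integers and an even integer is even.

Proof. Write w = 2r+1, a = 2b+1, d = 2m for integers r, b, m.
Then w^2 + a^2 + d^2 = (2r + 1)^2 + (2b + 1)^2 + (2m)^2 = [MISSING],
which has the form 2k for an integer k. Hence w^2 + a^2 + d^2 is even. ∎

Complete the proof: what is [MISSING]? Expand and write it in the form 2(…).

2(2b^2 + 2b + 2m^2 + 2r^2 + 2r + 1)

(2r + 1)^2 + (2b + 1)^2 + (2m)^2 = 4b^2 + 4b + 4m^2 + 4r^2 + 4r + 2
= 2(2b^2 + 2b + 2m^2 + 2r^2 + 2r + 1).
Since 2b^2 + 2b + 2m^2 + 2r^2 + 2r + 1 is an integer, the sum of squares is of the form 2k for an integer k.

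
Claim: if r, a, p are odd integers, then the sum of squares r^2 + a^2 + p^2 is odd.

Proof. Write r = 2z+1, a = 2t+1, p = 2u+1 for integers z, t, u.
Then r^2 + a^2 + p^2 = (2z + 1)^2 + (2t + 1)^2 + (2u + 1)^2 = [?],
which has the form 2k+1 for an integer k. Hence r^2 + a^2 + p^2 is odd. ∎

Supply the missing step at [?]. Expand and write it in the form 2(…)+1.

Expanding: (2z + 1)^2 + (2t + 1)^2 + (2u + 1)^2 = 4t^2 + 4t + 4u^2 + 4u + 4z^2 + 4z + 3.
Every term except the constant is even, so this is 2(2t^2 + 2t + 2u^2 + 2u + 2z^2 + 2z + 1) + 1,
and 2t^2 + 2t + 2u^2 + 2u + 2z^2 + 2z + 1 ∈ ℤ gives the required form.

2(2t^2 + 2t + 2u^2 + 2u + 2z^2 + 2z + 1) + 1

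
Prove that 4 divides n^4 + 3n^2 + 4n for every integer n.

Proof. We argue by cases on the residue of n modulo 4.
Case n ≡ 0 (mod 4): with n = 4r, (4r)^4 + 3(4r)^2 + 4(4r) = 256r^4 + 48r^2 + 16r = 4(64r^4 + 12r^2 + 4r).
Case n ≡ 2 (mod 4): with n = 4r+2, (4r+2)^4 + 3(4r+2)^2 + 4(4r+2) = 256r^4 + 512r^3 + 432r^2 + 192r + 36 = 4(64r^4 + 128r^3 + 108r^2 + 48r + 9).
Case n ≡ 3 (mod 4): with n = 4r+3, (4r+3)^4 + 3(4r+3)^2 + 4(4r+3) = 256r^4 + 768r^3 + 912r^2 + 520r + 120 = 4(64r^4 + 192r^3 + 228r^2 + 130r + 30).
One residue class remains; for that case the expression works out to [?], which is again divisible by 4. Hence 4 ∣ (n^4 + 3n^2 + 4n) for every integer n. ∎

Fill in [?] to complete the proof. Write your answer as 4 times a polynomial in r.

Only n ≡ 1 (mod 4) is unaccounted for. Put n = 4r+1:
(4r+1)^4 + 3(4r+1)^2 + 4(4r+1) expands to 256r^4 + 256r^3 + 144r^2 + 56r + 8,
and factoring out 4 leaves 4(64r^4 + 64r^3 + 36r^2 + 14r + 2).

4(64r^4 + 64r^3 + 36r^2 + 14r + 2)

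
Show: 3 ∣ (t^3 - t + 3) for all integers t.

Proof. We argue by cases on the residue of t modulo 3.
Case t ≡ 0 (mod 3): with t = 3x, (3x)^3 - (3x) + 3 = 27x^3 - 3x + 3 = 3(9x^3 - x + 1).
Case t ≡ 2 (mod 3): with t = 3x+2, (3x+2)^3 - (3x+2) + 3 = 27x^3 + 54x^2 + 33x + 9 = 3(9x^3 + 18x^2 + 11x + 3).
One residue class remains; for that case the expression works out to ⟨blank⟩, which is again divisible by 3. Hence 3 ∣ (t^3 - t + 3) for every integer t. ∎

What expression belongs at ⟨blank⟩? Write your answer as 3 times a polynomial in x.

Only t ≡ 1 (mod 3) is unaccounted for. Put t = 3x+1:
(3x+1)^3 - (3x+1) + 3 expands to 27x^3 + 27x^2 + 6x + 3,
and factoring out 3 leaves 3(9x^3 + 9x^2 + 2x + 1).

3(9x^3 + 9x^2 + 2x + 1)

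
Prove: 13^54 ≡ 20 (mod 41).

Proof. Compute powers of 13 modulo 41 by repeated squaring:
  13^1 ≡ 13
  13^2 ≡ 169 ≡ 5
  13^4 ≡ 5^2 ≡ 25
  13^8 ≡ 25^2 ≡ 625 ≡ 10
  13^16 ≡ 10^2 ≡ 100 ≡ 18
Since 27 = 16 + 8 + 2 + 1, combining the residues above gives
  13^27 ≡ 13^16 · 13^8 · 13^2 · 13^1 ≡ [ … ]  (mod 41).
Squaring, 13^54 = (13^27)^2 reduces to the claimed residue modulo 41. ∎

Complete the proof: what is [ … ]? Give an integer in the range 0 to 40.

13^16 · 13^8 · 13^2 · 13^1 ≡ 18 · 10 · 5 · 13 = 11700.
11700 mod 41 = 15, so 13^27 ≡ 15 (mod 41).

15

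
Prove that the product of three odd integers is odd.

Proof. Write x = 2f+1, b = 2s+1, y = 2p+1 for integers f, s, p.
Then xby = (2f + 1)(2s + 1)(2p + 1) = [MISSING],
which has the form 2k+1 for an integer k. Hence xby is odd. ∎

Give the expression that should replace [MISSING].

2(4fps + 2fp + 2fs + f + 2ps + p + s) + 1

(2f + 1)(2s + 1)(2p + 1) = 8fps + 4fp + 4fs + 2f + 4ps + 2p + 2s + 1
= 2(4fps + 2fp + 2fs + f + 2ps + p + s) + 1.
Since 4fps + 2fp + 2fs + f + 2ps + p + s is an integer, the product is of the form 2k+1 for an integer k.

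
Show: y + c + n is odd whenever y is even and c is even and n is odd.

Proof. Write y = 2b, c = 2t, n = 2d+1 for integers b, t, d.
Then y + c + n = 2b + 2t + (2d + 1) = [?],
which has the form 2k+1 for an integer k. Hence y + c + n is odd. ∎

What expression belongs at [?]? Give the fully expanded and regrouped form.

2(b + d + t) + 1

2b + 2t + (2d + 1) = 2b + 2d + 2t + 1
= 2(b + d + t) + 1.
Since b + d + t is an integer, the sum is of the form 2k+1 for an integer k.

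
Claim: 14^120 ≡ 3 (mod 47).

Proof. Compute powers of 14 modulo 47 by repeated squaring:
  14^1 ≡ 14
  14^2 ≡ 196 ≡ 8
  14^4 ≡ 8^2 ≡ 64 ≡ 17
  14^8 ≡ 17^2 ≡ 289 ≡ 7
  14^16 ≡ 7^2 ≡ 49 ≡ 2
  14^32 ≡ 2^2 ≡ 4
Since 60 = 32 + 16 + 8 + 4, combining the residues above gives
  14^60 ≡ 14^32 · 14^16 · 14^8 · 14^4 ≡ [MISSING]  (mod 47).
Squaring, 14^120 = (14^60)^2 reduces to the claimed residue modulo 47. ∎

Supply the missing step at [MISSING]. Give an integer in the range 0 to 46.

14^32 · 14^16 · 14^8 · 14^4 ≡ 4 · 2 · 7 · 17 = 952.
952 mod 47 = 12, so 14^60 ≡ 12 (mod 47).

12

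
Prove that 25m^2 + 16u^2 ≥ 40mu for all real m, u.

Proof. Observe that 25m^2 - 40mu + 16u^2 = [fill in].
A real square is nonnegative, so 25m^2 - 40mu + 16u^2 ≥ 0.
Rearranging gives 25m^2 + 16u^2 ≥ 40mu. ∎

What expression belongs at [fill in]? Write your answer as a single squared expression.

(5m - 4u)^2

25m^2 - 40mu + 16u^2 is a perfect-square trinomial: the outer terms are (5m)^2 and (4u)^2, and the cross term is -2·5m·4u.
So 25m^2 - 40mu + 16u^2 = (5m - 4u)^2 ≥ 0.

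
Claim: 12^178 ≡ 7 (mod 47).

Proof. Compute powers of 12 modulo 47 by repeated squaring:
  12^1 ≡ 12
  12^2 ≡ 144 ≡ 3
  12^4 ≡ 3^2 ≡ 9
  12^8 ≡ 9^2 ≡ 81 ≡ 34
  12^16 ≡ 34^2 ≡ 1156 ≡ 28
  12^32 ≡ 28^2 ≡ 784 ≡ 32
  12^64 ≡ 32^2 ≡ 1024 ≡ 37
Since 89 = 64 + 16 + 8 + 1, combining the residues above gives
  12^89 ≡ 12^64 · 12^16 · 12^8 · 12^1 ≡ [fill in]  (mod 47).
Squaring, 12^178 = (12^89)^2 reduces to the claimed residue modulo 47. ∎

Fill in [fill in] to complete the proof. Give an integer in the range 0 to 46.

Multiply the listed residues: 37 · 28 · 34 · 12 = 1036 → 35224 → 422688.
Reducing modulo 47: 422688 = 8993·47 + 17, so 12^89 ≡ 17.

17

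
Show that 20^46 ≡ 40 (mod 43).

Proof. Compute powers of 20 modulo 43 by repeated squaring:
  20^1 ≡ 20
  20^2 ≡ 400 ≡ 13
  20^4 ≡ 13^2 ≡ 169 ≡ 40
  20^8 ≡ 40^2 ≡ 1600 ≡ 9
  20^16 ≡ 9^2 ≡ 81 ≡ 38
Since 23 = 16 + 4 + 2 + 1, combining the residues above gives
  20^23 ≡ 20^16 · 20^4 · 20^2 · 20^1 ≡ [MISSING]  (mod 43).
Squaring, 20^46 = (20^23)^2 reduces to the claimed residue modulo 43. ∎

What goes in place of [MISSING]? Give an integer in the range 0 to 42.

Multiply the listed residues: 38 · 40 · 13 · 20 = 1520 → 19760 → 395200.
Reducing modulo 43: 395200 = 9190·43 + 30, so 20^23 ≡ 30.

30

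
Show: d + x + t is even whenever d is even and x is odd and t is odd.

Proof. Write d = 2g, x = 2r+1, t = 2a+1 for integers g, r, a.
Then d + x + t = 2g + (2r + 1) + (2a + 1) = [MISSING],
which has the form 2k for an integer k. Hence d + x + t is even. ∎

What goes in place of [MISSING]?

2(a + g + r + 1)

2g + (2r + 1) + (2a + 1) = 2a + 2g + 2r + 2
= 2(a + g + r + 1).
Since a + g + r + 1 is an integer, the sum is of the form 2k for an integer k.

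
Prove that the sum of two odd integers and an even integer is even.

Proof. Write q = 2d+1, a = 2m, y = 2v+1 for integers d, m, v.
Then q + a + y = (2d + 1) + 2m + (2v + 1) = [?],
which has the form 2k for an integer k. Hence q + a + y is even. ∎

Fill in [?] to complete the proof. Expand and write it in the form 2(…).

(2d + 1) + 2m + (2v + 1) = 2d + 2m + 2v + 2
= 2(d + m + v + 1).
Since d + m + v + 1 is an integer, the sum is of the form 2k for an integer k.

2(d + m + v + 1)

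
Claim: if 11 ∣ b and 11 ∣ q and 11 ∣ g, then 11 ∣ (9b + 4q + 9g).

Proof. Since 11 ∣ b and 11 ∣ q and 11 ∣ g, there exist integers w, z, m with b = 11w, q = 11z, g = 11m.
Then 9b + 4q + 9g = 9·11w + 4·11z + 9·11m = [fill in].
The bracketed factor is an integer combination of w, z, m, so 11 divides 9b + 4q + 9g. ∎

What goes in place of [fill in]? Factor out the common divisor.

11(9m + 9w + 4z)

Pull the common 11 out of every term: 9·11w + 4·11z + 9·11m = 11(9m + 9w + 4z).
9m + 9w + 4z is an integer, which exhibits the divisibility.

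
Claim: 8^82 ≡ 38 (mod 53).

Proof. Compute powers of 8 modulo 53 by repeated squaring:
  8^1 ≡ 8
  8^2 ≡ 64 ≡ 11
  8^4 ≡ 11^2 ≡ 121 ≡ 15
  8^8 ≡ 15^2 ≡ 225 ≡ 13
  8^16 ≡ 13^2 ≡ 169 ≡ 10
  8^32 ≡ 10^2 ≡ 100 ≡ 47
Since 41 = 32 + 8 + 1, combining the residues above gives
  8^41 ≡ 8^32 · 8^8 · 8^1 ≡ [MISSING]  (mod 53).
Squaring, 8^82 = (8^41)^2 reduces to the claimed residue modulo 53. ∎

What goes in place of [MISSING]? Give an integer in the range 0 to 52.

Multiply the listed residues: 47 · 13 · 8 = 611 → 4888.
Reducing modulo 53: 4888 = 92·53 + 12, so 8^41 ≡ 12.

12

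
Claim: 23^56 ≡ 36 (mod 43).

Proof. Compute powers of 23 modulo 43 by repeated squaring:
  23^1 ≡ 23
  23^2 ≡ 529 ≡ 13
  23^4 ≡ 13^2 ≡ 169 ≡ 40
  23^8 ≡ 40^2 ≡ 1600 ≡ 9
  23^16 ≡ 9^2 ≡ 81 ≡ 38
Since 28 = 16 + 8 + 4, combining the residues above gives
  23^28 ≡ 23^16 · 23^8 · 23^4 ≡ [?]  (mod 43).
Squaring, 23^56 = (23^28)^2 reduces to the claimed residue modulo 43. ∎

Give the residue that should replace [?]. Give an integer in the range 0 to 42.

Multiply the listed residues: 38 · 9 · 40 = 342 → 13680.
Reducing modulo 43: 13680 = 318·43 + 6, so 23^28 ≡ 6.

6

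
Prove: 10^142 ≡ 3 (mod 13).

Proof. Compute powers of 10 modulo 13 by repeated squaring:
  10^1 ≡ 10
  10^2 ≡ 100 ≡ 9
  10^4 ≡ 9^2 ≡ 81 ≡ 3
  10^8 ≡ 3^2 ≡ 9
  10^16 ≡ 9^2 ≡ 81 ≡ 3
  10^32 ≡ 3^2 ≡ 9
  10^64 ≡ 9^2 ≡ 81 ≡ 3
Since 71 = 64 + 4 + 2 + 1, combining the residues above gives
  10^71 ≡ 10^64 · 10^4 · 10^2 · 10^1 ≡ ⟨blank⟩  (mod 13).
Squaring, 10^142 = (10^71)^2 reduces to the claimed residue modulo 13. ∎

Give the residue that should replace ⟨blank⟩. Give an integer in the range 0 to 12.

Multiply the listed residues: 3 · 3 · 9 · 10 = 9 → 81 → 810.
Reducing modulo 13: 810 = 62·13 + 4, so 10^71 ≡ 4.

4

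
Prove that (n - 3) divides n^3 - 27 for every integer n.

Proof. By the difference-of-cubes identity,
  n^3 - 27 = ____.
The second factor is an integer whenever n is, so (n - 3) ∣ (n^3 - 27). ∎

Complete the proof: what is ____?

(n - 3)(n^2 + 3n + 9)

a^3 - b^3 = (a - b)(a^2 + ab + b^2). With a = n, b = 3:
n^3 - 27 = (n - 3)(n^2 + 3n + 9).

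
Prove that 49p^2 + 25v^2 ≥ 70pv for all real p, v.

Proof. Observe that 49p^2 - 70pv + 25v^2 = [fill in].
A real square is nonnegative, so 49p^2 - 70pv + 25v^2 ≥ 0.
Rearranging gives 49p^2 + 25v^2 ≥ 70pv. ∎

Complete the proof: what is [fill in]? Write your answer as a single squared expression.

49p^2 - 70pv + 25v^2 is a perfect-square trinomial: the outer terms are (7p)^2 and (5v)^2, and the cross term is -2·7p·5v.
So 49p^2 - 70pv + 25v^2 = (7p - 5v)^2 ≥ 0.

(7p - 5v)^2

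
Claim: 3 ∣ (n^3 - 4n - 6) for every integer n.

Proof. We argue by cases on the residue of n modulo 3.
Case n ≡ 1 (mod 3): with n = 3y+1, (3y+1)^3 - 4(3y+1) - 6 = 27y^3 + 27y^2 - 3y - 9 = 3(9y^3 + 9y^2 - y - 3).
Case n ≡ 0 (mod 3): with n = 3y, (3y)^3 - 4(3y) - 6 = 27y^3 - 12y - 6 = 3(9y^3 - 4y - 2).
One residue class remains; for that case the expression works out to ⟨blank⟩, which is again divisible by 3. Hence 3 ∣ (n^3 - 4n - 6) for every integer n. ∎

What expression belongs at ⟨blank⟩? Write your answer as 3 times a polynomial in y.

The residues treated are {1, 0}, so the missing case is n ≡ 2 (mod 3); write n = 3y+2.
Then (3y+2)^3 - 4(3y+2) - 6 = 27y^3 + 54y^2 + 24y - 6 = 3(9y^3 + 18y^2 + 8y - 2).

3(9y^3 + 18y^2 + 8y - 2)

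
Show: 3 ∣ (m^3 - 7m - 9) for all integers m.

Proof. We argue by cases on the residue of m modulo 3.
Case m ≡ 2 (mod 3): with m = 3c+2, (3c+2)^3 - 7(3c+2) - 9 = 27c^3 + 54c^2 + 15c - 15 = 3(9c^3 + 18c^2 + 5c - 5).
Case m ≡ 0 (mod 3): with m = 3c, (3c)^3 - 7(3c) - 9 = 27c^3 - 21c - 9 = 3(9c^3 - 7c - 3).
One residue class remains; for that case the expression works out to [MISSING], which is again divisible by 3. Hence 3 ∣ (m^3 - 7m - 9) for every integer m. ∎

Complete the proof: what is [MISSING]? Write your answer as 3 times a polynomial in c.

3(9c^3 + 9c^2 - 4c - 5)

Only m ≡ 1 (mod 3) is unaccounted for. Put m = 3c+1:
(3c+1)^3 - 7(3c+1) - 9 expands to 27c^3 + 27c^2 - 12c - 15,
and factoring out 3 leaves 3(9c^3 + 9c^2 - 4c - 5).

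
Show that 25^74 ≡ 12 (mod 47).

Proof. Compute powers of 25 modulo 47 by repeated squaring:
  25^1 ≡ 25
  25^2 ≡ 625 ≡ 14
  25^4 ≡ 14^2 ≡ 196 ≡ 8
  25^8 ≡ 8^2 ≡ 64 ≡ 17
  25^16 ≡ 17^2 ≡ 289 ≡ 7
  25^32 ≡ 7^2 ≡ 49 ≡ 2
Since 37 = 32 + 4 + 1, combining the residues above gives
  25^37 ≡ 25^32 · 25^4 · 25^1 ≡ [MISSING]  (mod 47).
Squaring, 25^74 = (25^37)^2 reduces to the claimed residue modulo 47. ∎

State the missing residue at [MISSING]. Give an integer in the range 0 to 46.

25^32 · 25^4 · 25^1 ≡ 2 · 8 · 25 = 400.
400 mod 47 = 24, so 25^37 ≡ 24 (mod 47).

24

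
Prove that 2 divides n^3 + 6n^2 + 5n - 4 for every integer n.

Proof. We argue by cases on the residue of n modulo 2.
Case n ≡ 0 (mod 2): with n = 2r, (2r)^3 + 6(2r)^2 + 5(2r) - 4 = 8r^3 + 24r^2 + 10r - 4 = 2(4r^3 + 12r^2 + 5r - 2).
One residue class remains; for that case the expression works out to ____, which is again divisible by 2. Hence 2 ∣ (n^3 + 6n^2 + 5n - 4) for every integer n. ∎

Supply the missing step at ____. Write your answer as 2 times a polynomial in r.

Only n ≡ 1 (mod 2) is unaccounted for. Put n = 2r+1:
(2r+1)^3 + 6(2r+1)^2 + 5(2r+1) - 4 expands to 8r^3 + 36r^2 + 40r + 8,
and factoring out 2 leaves 2(4r^3 + 18r^2 + 20r + 4).

2(4r^3 + 18r^2 + 20r + 4)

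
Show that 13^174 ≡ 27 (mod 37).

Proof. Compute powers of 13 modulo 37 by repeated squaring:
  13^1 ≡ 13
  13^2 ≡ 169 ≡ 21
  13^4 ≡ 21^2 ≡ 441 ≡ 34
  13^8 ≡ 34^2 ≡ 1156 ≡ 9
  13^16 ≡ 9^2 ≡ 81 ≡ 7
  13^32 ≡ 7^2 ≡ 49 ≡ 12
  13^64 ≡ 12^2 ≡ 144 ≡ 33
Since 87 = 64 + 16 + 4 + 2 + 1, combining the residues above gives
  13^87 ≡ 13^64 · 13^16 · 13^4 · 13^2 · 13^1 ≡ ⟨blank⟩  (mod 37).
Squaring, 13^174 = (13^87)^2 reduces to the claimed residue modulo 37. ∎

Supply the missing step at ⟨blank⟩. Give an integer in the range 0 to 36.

29

Multiply the listed residues: 33 · 7 · 34 · 21 · 13 = 231 → 7854 → 164934 → 2144142.
Reducing modulo 37: 2144142 = 57949·37 + 29, so 13^87 ≡ 29.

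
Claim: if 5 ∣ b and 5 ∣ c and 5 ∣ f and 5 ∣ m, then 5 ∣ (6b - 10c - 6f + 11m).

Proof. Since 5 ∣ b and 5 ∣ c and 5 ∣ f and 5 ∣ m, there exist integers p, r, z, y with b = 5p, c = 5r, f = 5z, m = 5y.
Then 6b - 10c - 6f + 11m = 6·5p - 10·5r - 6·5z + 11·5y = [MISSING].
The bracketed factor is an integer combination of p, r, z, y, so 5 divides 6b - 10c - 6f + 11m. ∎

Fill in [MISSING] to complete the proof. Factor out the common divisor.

5(6p - 10r + 11y - 6z)

Pull the common 5 out of every term: 6·5p - 10·5r - 6·5z + 11·5y = 5(6p - 10r + 11y - 6z).
6p - 10r + 11y - 6z is an integer, which exhibits the divisibility.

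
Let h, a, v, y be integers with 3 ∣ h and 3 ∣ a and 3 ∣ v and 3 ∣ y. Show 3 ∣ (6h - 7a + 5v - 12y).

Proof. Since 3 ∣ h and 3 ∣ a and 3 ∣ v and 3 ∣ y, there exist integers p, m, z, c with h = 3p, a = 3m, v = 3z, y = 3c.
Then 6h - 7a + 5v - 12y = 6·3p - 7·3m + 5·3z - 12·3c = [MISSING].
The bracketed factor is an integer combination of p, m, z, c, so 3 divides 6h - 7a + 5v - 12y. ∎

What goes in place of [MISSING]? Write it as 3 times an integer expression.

3(-12c - 7m + 6p + 5z)

Each term has a factor of 3: 6·3p - 7·3m + 5·3z - 12·3c = 3·(-12c - 7m + 6p + 5z).
Since -12c - 7m + 6p + 5z is an integer, 3 ∣ (6h - 7a + 5v - 12y).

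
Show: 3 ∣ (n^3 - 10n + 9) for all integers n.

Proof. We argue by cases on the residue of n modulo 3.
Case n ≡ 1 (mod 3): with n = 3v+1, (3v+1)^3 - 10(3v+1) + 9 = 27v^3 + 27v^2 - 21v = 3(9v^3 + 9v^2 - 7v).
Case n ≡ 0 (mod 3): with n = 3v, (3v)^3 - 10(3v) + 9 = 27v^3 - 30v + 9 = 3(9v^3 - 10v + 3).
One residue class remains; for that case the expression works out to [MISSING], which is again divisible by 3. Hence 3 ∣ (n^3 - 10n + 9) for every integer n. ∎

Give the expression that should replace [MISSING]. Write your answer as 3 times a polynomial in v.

Only n ≡ 2 (mod 3) is unaccounted for. Put n = 3v+2:
(3v+2)^3 - 10(3v+2) + 9 expands to 27v^3 + 54v^2 + 6v - 3,
and factoring out 3 leaves 3(9v^3 + 18v^2 + 2v - 1).

3(9v^3 + 18v^2 + 2v - 1)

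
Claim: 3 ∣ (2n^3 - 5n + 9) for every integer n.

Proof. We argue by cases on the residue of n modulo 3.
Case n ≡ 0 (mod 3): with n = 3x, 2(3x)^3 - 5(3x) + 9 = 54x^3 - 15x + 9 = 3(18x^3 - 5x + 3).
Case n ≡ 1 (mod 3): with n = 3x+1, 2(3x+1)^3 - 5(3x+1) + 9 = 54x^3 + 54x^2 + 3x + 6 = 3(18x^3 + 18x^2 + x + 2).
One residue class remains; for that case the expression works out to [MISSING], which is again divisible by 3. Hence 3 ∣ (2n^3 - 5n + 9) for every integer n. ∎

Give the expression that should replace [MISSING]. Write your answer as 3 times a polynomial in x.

3(18x^3 + 36x^2 + 19x + 5)

Only n ≡ 2 (mod 3) is unaccounted for. Put n = 3x+2:
2(3x+2)^3 - 5(3x+2) + 9 expands to 54x^3 + 108x^2 + 57x + 15,
and factoring out 3 leaves 3(18x^3 + 36x^2 + 19x + 5).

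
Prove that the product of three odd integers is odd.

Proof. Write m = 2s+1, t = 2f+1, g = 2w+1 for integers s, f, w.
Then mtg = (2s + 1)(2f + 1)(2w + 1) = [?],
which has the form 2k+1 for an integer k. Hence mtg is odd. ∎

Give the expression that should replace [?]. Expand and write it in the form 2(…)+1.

2(4fsw + 2fs + 2fw + f + 2sw + s + w) + 1

Expanding: (2s + 1)(2f + 1)(2w + 1) = 8fsw + 4fs + 4fw + 2f + 4sw + 2s + 2w + 1.
Every term except the constant is even, so this is 2(4fsw + 2fs + 2fw + f + 2sw + s + w) + 1,
and 4fsw + 2fs + 2fw + f + 2sw + s + w ∈ ℤ gives the required form.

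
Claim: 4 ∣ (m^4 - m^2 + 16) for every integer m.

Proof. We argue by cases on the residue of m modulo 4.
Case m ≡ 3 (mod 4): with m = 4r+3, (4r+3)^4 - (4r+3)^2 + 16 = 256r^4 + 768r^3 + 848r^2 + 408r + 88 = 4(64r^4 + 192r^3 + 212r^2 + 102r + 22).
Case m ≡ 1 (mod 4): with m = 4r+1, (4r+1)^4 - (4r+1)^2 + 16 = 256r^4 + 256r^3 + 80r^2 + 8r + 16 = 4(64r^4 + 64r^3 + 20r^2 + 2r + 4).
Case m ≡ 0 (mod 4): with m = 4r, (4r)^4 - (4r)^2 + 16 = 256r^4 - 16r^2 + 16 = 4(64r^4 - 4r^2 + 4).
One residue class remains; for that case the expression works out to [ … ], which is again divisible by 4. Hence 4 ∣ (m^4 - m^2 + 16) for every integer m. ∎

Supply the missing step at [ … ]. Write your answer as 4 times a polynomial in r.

4(64r^4 + 128r^3 + 92r^2 + 28r + 7)

The residues treated are {3, 1, 0}, so the missing case is m ≡ 2 (mod 4); write m = 4r+2.
Then (4r+2)^4 - (4r+2)^2 + 16 = 256r^4 + 512r^3 + 368r^2 + 112r + 28 = 4(64r^4 + 128r^3 + 92r^2 + 28r + 7).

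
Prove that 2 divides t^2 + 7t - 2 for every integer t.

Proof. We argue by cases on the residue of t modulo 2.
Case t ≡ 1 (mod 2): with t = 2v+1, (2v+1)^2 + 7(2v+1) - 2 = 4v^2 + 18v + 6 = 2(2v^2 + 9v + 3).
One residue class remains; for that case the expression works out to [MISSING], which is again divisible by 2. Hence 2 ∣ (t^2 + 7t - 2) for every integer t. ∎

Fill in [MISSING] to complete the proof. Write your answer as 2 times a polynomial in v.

Only t ≡ 0 (mod 2) is unaccounted for. Put t = 2v:
(2v)^2 + 7(2v) - 2 expands to 4v^2 + 14v - 2,
and factoring out 2 leaves 2(2v^2 + 7v - 1).

2(2v^2 + 7v - 1)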